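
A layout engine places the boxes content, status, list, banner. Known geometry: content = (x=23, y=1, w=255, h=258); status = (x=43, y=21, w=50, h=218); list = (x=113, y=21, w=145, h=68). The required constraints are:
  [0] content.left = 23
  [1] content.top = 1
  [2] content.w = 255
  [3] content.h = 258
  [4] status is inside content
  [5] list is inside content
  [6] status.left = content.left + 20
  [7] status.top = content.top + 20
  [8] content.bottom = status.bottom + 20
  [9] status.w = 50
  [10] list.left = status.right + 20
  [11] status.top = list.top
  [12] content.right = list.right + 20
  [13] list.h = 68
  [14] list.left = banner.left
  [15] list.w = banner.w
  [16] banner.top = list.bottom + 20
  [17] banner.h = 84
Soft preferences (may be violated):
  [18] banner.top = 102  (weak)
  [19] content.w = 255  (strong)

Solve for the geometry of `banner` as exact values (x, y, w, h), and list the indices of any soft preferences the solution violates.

banner = (x=113, y=109, w=145, h=84)
violated soft preferences: 18

1. banner.x = 113  [list.left = banner.left]
2. banner.w = 145  [list.w = banner.w]
3. banner.y = 109  [banner.top = list.bottom + 20]
4. banner.h = 84  [banner.h = 84]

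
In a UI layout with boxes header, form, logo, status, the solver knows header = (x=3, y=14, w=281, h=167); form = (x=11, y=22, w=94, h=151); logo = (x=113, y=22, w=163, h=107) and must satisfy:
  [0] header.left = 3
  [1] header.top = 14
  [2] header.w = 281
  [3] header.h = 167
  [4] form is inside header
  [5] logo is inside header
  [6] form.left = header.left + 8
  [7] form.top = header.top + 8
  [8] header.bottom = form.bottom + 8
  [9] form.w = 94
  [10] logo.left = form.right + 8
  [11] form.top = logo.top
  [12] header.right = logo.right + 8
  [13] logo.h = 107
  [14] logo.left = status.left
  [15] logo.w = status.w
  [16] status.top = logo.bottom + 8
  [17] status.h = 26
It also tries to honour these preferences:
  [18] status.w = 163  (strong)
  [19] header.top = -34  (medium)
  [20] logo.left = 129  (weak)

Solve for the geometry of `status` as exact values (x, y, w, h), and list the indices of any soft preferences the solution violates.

1. status.x = 113  [logo.left = status.left]
2. status.w = 163  [logo.w = status.w]
3. status.y = 137  [status.top = logo.bottom + 8]
4. status.h = 26  [status.h = 26]

status = (x=113, y=137, w=163, h=26)
violated soft preferences: 19, 20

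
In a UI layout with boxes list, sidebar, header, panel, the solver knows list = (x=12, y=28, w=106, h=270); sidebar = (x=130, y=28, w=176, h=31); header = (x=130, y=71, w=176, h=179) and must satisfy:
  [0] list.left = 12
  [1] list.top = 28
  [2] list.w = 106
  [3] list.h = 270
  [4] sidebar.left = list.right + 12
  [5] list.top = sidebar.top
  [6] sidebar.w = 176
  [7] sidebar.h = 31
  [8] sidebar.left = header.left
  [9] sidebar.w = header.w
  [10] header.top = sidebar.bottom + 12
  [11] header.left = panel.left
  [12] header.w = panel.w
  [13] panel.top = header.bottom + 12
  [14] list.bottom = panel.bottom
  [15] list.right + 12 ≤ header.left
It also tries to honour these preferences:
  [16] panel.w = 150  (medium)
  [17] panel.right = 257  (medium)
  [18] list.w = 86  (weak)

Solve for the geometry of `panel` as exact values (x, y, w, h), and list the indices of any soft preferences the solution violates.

panel = (x=130, y=262, w=176, h=36)
violated soft preferences: 16, 17, 18

1. panel.x = 130  [header.left = panel.left]
2. panel.w = 176  [header.w = panel.w]
3. panel.y = 262  [panel.top = header.bottom + 12]
4. panel.h = 36  [list.bottom = panel.bottom]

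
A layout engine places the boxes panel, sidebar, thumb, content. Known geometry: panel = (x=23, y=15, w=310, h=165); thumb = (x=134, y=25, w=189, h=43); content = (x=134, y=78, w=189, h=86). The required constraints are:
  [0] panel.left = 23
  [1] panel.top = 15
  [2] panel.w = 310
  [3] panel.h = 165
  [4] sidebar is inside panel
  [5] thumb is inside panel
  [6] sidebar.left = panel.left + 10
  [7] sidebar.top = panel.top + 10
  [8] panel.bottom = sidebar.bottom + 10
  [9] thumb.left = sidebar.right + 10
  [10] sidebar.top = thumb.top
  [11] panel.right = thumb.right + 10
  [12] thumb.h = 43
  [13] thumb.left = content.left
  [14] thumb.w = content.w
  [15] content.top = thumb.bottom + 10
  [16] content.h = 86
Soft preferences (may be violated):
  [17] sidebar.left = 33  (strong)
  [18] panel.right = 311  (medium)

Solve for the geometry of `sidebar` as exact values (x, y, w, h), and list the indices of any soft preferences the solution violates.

sidebar = (x=33, y=25, w=91, h=145)
violated soft preferences: 18

1. sidebar.x = 33  [sidebar.left = panel.left + 10]
2. sidebar.y = 25  [sidebar.top = panel.top + 10]
3. sidebar.h = 145  [panel.bottom = sidebar.bottom + 10]
4. sidebar.w = 91  [thumb.left = sidebar.right + 10]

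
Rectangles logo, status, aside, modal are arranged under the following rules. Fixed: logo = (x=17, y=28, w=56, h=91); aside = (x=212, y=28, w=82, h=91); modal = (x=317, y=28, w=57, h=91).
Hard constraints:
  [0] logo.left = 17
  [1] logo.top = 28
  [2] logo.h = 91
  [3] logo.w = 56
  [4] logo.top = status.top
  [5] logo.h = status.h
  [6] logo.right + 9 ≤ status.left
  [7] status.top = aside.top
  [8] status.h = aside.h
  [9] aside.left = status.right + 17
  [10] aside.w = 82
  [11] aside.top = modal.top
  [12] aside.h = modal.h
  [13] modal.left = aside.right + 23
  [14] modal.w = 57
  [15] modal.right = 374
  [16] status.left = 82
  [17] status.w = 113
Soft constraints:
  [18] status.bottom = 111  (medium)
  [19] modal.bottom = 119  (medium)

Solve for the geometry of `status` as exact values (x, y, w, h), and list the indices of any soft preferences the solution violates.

status = (x=82, y=28, w=113, h=91)
violated soft preferences: 18

1. status.y = 28  [logo.top = status.top]
2. status.h = 91  [logo.h = status.h]
3. status.x = 82  [status.left = 82]
4. status.w = 113  [status.w = 113]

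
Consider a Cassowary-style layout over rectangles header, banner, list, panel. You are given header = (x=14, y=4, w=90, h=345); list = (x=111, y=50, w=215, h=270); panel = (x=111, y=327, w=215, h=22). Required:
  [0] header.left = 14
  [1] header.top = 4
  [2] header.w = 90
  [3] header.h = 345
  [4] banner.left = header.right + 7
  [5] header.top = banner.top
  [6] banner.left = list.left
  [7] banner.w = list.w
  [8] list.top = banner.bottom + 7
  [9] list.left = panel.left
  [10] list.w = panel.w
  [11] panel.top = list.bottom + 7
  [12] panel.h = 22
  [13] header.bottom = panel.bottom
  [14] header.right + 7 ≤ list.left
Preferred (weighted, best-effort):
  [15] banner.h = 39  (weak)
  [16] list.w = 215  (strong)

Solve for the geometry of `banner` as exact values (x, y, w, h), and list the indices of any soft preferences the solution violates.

1. banner.x = 111  [banner.left = header.right + 7]
2. banner.y = 4  [header.top = banner.top]
3. banner.w = 215  [banner.w = list.w]
4. banner.h = 39  [list.top = banner.bottom + 7]

banner = (x=111, y=4, w=215, h=39)
violated soft preferences: none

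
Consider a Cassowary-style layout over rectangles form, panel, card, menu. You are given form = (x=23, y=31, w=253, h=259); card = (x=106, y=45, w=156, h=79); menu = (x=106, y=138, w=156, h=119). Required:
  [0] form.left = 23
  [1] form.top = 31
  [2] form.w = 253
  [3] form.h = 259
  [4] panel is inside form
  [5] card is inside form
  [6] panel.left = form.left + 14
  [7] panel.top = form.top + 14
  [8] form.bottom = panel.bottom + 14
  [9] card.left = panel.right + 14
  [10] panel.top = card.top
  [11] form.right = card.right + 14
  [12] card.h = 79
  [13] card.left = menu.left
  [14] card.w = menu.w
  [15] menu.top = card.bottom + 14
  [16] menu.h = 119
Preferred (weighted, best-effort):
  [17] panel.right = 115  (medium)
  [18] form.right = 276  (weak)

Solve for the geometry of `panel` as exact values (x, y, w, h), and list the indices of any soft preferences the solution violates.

1. panel.x = 37  [panel.left = form.left + 14]
2. panel.y = 45  [panel.top = form.top + 14]
3. panel.h = 231  [form.bottom = panel.bottom + 14]
4. panel.w = 55  [card.left = panel.right + 14]

panel = (x=37, y=45, w=55, h=231)
violated soft preferences: 17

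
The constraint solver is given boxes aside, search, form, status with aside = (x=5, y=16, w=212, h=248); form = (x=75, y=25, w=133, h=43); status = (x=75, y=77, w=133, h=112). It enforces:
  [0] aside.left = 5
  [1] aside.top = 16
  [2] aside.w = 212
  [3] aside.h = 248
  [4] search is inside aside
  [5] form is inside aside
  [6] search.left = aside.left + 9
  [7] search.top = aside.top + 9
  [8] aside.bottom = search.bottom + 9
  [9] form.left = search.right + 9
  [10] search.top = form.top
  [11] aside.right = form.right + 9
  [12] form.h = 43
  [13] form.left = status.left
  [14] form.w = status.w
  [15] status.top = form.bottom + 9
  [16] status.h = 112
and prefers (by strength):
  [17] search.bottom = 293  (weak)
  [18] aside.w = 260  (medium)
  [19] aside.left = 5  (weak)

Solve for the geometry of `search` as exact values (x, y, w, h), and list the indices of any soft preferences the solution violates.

search = (x=14, y=25, w=52, h=230)
violated soft preferences: 17, 18

1. search.x = 14  [search.left = aside.left + 9]
2. search.y = 25  [search.top = aside.top + 9]
3. search.h = 230  [aside.bottom = search.bottom + 9]
4. search.w = 52  [form.left = search.right + 9]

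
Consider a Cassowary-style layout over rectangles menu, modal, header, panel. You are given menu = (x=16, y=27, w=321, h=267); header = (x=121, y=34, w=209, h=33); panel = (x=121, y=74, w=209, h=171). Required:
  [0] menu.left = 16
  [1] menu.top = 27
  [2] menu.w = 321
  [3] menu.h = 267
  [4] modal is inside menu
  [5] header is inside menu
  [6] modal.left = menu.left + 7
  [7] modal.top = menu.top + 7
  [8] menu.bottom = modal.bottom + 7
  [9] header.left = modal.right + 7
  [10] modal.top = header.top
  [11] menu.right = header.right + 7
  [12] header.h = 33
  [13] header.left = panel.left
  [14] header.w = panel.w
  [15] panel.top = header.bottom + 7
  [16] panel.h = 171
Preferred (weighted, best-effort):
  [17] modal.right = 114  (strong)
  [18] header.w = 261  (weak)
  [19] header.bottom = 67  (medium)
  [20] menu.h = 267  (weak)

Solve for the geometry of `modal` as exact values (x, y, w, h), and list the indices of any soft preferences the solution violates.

modal = (x=23, y=34, w=91, h=253)
violated soft preferences: 18

1. modal.x = 23  [modal.left = menu.left + 7]
2. modal.y = 34  [modal.top = menu.top + 7]
3. modal.h = 253  [menu.bottom = modal.bottom + 7]
4. modal.w = 91  [header.left = modal.right + 7]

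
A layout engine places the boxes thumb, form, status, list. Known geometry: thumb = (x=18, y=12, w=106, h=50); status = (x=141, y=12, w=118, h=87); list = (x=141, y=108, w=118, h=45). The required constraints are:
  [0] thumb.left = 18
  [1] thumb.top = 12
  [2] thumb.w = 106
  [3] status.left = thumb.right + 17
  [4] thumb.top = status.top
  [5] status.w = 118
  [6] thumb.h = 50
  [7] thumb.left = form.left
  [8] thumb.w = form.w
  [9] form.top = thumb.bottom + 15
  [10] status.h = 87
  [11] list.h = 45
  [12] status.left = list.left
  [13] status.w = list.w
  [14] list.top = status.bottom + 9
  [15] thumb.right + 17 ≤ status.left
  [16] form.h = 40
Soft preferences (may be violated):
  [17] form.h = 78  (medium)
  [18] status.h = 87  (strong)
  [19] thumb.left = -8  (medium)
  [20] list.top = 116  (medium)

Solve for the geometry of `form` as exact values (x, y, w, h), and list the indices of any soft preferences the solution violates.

1. form.x = 18  [thumb.left = form.left]
2. form.w = 106  [thumb.w = form.w]
3. form.y = 77  [form.top = thumb.bottom + 15]
4. form.h = 40  [form.h = 40]

form = (x=18, y=77, w=106, h=40)
violated soft preferences: 17, 19, 20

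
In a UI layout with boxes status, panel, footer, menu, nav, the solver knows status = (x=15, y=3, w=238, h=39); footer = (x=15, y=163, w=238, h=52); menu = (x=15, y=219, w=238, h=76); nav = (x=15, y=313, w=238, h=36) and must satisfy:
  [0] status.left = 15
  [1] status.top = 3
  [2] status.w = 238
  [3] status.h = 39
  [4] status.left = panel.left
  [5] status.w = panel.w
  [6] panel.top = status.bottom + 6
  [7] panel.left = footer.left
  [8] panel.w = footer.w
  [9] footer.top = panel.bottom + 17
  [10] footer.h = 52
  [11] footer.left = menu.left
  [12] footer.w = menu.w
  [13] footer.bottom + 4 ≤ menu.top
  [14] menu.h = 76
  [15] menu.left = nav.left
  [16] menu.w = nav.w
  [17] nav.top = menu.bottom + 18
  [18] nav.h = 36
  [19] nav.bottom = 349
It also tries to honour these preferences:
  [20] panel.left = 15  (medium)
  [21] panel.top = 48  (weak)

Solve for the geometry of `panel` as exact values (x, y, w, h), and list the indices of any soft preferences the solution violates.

1. panel.x = 15  [status.left = panel.left]
2. panel.w = 238  [status.w = panel.w]
3. panel.y = 48  [panel.top = status.bottom + 6]
4. panel.h = 98  [footer.top = panel.bottom + 17]

panel = (x=15, y=48, w=238, h=98)
violated soft preferences: none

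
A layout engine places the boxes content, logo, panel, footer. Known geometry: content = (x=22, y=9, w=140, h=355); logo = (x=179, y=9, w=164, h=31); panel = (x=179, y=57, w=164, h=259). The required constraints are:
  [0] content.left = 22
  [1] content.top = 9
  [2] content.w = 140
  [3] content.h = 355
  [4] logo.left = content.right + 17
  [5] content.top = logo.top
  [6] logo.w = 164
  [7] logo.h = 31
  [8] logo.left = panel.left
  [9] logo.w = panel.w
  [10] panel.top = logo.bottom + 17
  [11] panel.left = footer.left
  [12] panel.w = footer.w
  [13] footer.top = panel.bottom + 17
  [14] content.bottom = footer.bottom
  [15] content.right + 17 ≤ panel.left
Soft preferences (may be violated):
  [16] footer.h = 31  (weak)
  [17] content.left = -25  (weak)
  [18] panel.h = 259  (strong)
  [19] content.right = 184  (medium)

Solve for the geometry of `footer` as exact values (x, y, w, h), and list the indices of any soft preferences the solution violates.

1. footer.x = 179  [panel.left = footer.left]
2. footer.w = 164  [panel.w = footer.w]
3. footer.y = 333  [footer.top = panel.bottom + 17]
4. footer.h = 31  [content.bottom = footer.bottom]

footer = (x=179, y=333, w=164, h=31)
violated soft preferences: 17, 19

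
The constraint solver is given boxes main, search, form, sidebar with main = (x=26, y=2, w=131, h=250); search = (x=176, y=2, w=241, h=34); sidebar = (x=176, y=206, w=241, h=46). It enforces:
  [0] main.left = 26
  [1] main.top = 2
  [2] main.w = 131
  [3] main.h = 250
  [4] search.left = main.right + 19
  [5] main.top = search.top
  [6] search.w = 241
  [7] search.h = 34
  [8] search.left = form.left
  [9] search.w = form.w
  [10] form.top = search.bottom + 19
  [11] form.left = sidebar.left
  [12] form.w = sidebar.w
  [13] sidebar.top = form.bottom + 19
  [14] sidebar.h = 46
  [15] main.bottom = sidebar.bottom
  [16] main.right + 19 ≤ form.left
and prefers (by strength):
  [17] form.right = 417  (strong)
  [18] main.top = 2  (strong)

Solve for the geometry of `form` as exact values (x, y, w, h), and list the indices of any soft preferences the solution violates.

1. form.x = 176  [search.left = form.left]
2. form.w = 241  [search.w = form.w]
3. form.y = 55  [form.top = search.bottom + 19]
4. form.h = 132  [sidebar.top = form.bottom + 19]

form = (x=176, y=55, w=241, h=132)
violated soft preferences: none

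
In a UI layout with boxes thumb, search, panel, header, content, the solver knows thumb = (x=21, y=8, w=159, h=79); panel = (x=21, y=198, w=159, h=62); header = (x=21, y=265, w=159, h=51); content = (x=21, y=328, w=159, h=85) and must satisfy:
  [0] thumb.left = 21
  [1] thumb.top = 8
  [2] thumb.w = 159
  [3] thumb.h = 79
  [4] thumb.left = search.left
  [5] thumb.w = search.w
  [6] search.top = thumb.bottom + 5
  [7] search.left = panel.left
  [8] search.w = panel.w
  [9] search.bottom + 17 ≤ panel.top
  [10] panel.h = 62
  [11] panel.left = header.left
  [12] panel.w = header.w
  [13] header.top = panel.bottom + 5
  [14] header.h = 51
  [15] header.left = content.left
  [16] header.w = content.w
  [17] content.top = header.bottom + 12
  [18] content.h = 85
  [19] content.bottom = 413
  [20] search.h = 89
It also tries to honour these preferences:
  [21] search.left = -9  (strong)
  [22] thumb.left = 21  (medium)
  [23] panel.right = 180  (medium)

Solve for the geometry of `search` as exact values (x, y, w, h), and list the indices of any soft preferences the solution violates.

search = (x=21, y=92, w=159, h=89)
violated soft preferences: 21

1. search.x = 21  [thumb.left = search.left]
2. search.w = 159  [thumb.w = search.w]
3. search.y = 92  [search.top = thumb.bottom + 5]
4. search.h = 89  [search.h = 89]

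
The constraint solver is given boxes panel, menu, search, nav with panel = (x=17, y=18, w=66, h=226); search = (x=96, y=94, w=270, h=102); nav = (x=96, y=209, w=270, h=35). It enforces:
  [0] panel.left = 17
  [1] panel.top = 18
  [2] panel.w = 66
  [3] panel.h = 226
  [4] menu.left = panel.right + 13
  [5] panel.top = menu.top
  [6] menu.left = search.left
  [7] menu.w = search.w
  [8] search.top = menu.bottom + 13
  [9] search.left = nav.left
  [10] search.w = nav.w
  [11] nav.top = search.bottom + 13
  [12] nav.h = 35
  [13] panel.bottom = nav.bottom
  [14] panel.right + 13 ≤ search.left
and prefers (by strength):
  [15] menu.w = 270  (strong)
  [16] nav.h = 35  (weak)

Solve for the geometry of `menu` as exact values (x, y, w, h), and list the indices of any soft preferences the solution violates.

1. menu.x = 96  [menu.left = panel.right + 13]
2. menu.y = 18  [panel.top = menu.top]
3. menu.w = 270  [menu.w = search.w]
4. menu.h = 63  [search.top = menu.bottom + 13]

menu = (x=96, y=18, w=270, h=63)
violated soft preferences: none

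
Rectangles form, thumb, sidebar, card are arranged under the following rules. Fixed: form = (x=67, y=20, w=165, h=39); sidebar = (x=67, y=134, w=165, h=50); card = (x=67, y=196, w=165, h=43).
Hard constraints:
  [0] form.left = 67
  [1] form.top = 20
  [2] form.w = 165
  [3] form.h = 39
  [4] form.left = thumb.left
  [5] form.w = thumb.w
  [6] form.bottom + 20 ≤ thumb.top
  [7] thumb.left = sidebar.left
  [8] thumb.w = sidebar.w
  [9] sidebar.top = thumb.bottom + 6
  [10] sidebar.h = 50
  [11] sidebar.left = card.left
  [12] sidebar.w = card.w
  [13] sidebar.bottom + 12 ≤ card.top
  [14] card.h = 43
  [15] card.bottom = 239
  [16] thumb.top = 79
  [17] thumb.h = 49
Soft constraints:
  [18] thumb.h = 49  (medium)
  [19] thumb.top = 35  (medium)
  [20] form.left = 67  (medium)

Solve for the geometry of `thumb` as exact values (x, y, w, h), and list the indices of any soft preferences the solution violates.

thumb = (x=67, y=79, w=165, h=49)
violated soft preferences: 19

1. thumb.x = 67  [form.left = thumb.left]
2. thumb.w = 165  [form.w = thumb.w]
3. thumb.y = 79  [thumb.top = 79]
4. thumb.h = 49  [thumb.h = 49]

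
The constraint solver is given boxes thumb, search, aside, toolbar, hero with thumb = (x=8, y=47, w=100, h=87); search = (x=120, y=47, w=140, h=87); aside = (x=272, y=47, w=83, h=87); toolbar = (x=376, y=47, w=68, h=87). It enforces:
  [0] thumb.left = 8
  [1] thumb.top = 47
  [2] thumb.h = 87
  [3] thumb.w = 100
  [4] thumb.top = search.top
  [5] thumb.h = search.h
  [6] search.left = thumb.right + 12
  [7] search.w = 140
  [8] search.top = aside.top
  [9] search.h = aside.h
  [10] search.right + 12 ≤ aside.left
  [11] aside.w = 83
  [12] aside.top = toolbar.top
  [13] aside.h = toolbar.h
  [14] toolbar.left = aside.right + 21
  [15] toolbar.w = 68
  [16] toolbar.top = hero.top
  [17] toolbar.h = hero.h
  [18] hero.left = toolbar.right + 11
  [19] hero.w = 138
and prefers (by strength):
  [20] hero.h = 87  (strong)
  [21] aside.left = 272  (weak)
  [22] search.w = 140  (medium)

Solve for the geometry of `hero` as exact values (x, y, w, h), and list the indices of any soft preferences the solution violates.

hero = (x=455, y=47, w=138, h=87)
violated soft preferences: none

1. hero.y = 47  [toolbar.top = hero.top]
2. hero.h = 87  [toolbar.h = hero.h]
3. hero.x = 455  [hero.left = toolbar.right + 11]
4. hero.w = 138  [hero.w = 138]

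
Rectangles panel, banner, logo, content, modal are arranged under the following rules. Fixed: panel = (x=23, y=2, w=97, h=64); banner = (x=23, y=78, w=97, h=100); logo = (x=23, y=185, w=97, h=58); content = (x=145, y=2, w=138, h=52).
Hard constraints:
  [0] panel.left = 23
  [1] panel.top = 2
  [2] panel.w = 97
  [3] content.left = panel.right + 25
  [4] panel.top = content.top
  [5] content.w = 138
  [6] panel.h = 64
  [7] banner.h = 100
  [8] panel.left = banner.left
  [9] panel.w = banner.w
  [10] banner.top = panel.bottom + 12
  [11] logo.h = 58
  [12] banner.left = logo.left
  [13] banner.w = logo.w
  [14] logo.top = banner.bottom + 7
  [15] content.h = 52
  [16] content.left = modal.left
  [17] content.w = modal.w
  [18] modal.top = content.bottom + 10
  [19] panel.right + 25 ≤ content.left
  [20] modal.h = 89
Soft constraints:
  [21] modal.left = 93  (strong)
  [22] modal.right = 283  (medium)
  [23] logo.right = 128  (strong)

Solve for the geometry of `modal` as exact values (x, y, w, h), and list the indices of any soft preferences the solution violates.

modal = (x=145, y=64, w=138, h=89)
violated soft preferences: 21, 23

1. modal.x = 145  [content.left = modal.left]
2. modal.w = 138  [content.w = modal.w]
3. modal.y = 64  [modal.top = content.bottom + 10]
4. modal.h = 89  [modal.h = 89]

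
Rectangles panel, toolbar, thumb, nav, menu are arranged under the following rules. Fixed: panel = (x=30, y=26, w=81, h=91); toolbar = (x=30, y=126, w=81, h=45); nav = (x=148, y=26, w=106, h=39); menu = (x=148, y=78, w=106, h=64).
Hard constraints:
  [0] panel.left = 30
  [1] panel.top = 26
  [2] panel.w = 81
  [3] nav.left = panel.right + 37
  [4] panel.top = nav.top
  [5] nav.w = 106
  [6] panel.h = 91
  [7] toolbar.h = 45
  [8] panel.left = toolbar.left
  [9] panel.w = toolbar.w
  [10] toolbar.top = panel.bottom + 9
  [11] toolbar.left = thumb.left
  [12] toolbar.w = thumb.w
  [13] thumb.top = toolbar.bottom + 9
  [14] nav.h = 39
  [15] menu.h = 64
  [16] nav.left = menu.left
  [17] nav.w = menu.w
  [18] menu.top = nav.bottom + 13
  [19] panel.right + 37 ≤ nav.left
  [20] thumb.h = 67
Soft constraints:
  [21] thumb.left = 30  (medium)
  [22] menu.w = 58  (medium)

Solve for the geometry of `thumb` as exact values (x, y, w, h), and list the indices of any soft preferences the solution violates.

thumb = (x=30, y=180, w=81, h=67)
violated soft preferences: 22

1. thumb.x = 30  [toolbar.left = thumb.left]
2. thumb.w = 81  [toolbar.w = thumb.w]
3. thumb.y = 180  [thumb.top = toolbar.bottom + 9]
4. thumb.h = 67  [thumb.h = 67]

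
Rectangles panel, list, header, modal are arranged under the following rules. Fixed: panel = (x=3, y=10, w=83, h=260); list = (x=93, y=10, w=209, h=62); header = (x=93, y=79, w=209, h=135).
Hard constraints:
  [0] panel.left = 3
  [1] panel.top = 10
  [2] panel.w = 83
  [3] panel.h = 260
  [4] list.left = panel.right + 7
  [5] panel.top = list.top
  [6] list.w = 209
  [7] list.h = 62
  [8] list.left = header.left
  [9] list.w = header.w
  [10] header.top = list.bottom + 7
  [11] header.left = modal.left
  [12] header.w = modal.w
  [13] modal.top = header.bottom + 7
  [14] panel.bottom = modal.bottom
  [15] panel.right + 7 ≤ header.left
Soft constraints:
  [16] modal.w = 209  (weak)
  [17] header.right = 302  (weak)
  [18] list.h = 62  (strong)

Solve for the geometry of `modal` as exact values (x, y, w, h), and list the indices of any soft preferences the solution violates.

1. modal.x = 93  [header.left = modal.left]
2. modal.w = 209  [header.w = modal.w]
3. modal.y = 221  [modal.top = header.bottom + 7]
4. modal.h = 49  [panel.bottom = modal.bottom]

modal = (x=93, y=221, w=209, h=49)
violated soft preferences: none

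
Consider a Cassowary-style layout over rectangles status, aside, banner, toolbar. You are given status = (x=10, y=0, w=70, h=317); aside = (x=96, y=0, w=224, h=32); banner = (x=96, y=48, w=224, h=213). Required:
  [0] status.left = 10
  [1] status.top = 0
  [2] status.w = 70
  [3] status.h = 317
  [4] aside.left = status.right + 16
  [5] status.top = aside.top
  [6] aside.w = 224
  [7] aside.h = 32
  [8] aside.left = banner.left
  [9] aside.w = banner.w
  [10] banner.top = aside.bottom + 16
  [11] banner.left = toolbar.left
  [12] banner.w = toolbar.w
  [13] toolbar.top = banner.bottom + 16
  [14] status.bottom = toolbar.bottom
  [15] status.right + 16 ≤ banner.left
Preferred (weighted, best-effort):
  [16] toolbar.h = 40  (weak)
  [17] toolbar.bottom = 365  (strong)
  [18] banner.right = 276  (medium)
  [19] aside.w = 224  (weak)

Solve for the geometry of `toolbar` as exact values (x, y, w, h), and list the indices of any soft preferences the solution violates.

1. toolbar.x = 96  [banner.left = toolbar.left]
2. toolbar.w = 224  [banner.w = toolbar.w]
3. toolbar.y = 277  [toolbar.top = banner.bottom + 16]
4. toolbar.h = 40  [status.bottom = toolbar.bottom]

toolbar = (x=96, y=277, w=224, h=40)
violated soft preferences: 17, 18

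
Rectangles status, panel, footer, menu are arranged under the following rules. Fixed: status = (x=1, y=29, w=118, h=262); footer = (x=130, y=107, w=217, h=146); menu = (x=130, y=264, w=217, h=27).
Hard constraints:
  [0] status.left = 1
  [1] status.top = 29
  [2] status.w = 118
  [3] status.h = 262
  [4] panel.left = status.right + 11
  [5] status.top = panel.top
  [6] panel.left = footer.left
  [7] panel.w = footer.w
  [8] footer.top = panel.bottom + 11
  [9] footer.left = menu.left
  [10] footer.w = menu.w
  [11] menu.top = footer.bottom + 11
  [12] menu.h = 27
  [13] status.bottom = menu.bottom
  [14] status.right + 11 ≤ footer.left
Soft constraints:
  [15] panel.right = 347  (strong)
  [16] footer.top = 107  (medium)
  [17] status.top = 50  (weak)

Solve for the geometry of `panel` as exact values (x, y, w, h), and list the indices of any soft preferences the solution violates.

1. panel.x = 130  [panel.left = status.right + 11]
2. panel.y = 29  [status.top = panel.top]
3. panel.w = 217  [panel.w = footer.w]
4. panel.h = 67  [footer.top = panel.bottom + 11]

panel = (x=130, y=29, w=217, h=67)
violated soft preferences: 17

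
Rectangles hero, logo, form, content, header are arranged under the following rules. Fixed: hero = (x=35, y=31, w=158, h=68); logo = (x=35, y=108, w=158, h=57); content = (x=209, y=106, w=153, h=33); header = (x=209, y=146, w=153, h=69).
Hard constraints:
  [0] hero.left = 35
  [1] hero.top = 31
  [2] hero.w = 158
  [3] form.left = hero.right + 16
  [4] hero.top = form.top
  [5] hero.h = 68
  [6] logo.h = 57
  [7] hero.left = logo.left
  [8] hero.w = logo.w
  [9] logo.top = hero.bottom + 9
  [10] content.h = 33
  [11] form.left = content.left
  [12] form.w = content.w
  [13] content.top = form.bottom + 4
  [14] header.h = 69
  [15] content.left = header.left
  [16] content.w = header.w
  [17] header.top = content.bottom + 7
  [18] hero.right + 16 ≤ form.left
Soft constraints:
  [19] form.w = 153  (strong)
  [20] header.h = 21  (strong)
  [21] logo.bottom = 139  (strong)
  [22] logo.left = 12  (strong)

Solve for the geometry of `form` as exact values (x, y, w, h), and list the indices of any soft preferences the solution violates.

1. form.x = 209  [form.left = hero.right + 16]
2. form.y = 31  [hero.top = form.top]
3. form.w = 153  [form.w = content.w]
4. form.h = 71  [content.top = form.bottom + 4]

form = (x=209, y=31, w=153, h=71)
violated soft preferences: 20, 21, 22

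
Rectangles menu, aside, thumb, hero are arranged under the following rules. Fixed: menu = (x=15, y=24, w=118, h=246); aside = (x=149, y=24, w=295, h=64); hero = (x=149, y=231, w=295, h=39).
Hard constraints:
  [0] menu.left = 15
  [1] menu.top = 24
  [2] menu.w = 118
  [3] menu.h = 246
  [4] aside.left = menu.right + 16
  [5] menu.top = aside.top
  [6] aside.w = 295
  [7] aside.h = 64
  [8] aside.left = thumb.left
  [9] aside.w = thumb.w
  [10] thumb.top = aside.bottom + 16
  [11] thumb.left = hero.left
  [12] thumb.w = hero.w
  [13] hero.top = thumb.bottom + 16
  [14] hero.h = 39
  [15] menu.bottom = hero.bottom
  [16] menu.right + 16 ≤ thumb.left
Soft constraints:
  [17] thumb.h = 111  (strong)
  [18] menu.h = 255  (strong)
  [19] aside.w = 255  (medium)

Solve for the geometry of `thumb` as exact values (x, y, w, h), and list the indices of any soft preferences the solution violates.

1. thumb.x = 149  [aside.left = thumb.left]
2. thumb.w = 295  [aside.w = thumb.w]
3. thumb.y = 104  [thumb.top = aside.bottom + 16]
4. thumb.h = 111  [hero.top = thumb.bottom + 16]

thumb = (x=149, y=104, w=295, h=111)
violated soft preferences: 18, 19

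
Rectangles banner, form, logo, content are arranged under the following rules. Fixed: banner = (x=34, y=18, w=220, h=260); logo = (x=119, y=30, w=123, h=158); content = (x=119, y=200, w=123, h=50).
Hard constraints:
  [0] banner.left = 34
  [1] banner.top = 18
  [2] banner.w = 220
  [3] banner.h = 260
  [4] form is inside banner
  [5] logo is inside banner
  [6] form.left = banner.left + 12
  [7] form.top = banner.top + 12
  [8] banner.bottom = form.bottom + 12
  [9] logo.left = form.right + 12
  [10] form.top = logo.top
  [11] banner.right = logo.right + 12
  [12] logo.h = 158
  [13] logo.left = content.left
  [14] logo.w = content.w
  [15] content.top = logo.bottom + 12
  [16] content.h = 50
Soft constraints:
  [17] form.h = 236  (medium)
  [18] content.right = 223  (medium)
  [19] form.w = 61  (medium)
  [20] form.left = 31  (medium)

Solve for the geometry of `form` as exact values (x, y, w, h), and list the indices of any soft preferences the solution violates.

form = (x=46, y=30, w=61, h=236)
violated soft preferences: 18, 20

1. form.x = 46  [form.left = banner.left + 12]
2. form.y = 30  [form.top = banner.top + 12]
3. form.h = 236  [banner.bottom = form.bottom + 12]
4. form.w = 61  [logo.left = form.right + 12]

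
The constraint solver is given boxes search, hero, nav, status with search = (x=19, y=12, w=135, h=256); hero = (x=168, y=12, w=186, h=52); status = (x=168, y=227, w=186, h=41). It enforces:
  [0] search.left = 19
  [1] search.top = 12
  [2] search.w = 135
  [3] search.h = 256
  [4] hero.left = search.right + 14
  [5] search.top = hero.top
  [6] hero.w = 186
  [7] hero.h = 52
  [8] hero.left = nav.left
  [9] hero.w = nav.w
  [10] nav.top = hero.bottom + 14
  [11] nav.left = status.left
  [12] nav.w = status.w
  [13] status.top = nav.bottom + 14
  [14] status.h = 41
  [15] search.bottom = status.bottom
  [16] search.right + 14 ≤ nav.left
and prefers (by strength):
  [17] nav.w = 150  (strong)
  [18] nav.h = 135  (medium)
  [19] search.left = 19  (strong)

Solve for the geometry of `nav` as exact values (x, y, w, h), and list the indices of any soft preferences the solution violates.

nav = (x=168, y=78, w=186, h=135)
violated soft preferences: 17

1. nav.x = 168  [hero.left = nav.left]
2. nav.w = 186  [hero.w = nav.w]
3. nav.y = 78  [nav.top = hero.bottom + 14]
4. nav.h = 135  [status.top = nav.bottom + 14]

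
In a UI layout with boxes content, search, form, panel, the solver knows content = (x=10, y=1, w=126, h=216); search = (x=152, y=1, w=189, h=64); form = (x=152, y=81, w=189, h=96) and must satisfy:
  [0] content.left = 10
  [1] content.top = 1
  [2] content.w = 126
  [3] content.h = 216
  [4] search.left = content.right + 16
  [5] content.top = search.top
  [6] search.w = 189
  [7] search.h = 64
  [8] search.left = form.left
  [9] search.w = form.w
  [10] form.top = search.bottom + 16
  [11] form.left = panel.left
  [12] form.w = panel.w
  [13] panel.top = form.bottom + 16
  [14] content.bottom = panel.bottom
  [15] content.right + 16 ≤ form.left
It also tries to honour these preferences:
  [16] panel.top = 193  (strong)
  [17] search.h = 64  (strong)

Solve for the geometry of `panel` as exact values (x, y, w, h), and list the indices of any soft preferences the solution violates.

panel = (x=152, y=193, w=189, h=24)
violated soft preferences: none

1. panel.x = 152  [form.left = panel.left]
2. panel.w = 189  [form.w = panel.w]
3. panel.y = 193  [panel.top = form.bottom + 16]
4. panel.h = 24  [content.bottom = panel.bottom]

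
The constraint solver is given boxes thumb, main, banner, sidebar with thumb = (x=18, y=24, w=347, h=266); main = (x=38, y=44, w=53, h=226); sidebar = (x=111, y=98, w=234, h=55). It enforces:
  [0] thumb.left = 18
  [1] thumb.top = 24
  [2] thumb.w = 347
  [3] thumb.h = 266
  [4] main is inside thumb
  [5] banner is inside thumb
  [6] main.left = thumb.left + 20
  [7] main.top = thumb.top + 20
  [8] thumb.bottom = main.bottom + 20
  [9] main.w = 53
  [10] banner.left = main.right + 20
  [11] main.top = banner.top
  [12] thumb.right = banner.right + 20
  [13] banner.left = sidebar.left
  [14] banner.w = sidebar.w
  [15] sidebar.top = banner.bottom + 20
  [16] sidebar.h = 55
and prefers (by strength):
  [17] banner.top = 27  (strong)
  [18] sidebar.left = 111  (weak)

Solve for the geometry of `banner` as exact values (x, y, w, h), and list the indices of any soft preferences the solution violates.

banner = (x=111, y=44, w=234, h=34)
violated soft preferences: 17

1. banner.x = 111  [banner.left = main.right + 20]
2. banner.y = 44  [main.top = banner.top]
3. banner.w = 234  [thumb.right = banner.right + 20]
4. banner.h = 34  [sidebar.top = banner.bottom + 20]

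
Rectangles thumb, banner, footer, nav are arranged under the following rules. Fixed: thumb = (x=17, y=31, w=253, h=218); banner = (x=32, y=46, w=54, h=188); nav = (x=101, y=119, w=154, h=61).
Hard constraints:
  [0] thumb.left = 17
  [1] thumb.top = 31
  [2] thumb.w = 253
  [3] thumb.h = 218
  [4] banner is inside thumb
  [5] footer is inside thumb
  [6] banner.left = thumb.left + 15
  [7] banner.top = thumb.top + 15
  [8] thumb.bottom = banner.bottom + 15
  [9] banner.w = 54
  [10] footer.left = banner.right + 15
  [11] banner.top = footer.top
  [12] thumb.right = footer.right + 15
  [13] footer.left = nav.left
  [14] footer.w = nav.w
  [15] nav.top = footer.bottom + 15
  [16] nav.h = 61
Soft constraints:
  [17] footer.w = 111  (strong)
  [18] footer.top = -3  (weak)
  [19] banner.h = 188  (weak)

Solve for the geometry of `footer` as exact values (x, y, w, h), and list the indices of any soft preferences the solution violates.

footer = (x=101, y=46, w=154, h=58)
violated soft preferences: 17, 18

1. footer.x = 101  [footer.left = banner.right + 15]
2. footer.y = 46  [banner.top = footer.top]
3. footer.w = 154  [thumb.right = footer.right + 15]
4. footer.h = 58  [nav.top = footer.bottom + 15]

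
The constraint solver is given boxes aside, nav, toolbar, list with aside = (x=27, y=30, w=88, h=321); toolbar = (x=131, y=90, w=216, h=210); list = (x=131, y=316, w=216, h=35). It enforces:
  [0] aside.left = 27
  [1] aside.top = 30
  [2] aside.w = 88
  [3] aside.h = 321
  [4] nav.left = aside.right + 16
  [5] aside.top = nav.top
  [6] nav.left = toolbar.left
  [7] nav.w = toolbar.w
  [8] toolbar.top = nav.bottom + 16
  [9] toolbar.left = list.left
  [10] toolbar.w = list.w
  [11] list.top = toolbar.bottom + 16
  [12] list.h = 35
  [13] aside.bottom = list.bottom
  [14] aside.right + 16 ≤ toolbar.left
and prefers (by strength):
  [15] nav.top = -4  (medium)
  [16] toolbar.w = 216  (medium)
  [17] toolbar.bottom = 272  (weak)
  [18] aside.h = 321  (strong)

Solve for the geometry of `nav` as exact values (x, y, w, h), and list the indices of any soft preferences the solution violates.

nav = (x=131, y=30, w=216, h=44)
violated soft preferences: 15, 17

1. nav.x = 131  [nav.left = aside.right + 16]
2. nav.y = 30  [aside.top = nav.top]
3. nav.w = 216  [nav.w = toolbar.w]
4. nav.h = 44  [toolbar.top = nav.bottom + 16]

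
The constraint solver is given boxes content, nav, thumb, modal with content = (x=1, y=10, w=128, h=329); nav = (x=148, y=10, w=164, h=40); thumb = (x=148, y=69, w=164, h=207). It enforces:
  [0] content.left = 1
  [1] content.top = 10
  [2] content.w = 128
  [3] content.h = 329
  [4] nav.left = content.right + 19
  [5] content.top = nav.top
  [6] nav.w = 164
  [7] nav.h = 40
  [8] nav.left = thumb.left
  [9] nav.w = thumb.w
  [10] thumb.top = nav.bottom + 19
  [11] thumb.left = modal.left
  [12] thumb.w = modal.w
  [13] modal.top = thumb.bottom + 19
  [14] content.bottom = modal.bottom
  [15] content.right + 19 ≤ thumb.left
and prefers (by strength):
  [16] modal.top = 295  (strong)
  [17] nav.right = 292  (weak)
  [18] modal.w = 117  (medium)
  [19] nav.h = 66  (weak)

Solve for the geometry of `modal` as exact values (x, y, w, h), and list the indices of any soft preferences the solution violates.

modal = (x=148, y=295, w=164, h=44)
violated soft preferences: 17, 18, 19

1. modal.x = 148  [thumb.left = modal.left]
2. modal.w = 164  [thumb.w = modal.w]
3. modal.y = 295  [modal.top = thumb.bottom + 19]
4. modal.h = 44  [content.bottom = modal.bottom]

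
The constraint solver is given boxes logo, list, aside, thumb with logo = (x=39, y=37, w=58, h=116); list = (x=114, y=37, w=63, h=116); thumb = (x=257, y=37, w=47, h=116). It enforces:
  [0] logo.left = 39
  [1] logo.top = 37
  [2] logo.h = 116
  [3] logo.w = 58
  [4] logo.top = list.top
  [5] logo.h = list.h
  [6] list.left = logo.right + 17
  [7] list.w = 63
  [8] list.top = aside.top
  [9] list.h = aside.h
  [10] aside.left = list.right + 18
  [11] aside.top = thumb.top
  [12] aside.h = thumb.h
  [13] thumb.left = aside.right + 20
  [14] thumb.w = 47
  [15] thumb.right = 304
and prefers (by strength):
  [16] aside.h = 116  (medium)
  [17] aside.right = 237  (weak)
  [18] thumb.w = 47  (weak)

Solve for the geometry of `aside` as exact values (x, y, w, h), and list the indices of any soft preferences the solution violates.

aside = (x=195, y=37, w=42, h=116)
violated soft preferences: none

1. aside.y = 37  [list.top = aside.top]
2. aside.h = 116  [list.h = aside.h]
3. aside.x = 195  [aside.left = list.right + 18]
4. aside.w = 42  [thumb.left = aside.right + 20]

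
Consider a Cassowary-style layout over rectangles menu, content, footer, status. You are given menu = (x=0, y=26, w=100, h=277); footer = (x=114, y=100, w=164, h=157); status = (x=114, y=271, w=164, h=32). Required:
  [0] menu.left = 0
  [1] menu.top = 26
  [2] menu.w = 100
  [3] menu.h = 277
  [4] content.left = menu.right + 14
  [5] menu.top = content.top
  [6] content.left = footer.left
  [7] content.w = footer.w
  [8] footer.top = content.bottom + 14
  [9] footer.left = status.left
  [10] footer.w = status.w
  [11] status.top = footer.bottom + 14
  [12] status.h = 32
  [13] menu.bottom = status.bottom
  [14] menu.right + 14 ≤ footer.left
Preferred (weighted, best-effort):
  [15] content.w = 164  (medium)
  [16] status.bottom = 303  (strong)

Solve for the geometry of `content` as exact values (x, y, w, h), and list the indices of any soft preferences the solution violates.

1. content.x = 114  [content.left = menu.right + 14]
2. content.y = 26  [menu.top = content.top]
3. content.w = 164  [content.w = footer.w]
4. content.h = 60  [footer.top = content.bottom + 14]

content = (x=114, y=26, w=164, h=60)
violated soft preferences: none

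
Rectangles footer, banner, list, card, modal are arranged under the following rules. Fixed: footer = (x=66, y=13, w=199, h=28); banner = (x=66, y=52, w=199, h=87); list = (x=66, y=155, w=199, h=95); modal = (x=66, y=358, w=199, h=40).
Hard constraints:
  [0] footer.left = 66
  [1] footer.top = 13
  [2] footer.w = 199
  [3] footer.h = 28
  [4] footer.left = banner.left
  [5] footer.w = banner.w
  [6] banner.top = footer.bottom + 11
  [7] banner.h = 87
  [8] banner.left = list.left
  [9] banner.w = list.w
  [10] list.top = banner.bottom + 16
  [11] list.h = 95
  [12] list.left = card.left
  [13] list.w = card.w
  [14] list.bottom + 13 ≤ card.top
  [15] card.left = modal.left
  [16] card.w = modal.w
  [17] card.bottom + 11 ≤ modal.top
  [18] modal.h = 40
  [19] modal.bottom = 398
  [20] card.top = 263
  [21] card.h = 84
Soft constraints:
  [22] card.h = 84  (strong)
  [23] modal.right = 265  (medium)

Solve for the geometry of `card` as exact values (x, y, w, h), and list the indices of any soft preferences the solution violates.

1. card.x = 66  [list.left = card.left]
2. card.w = 199  [list.w = card.w]
3. card.y = 263  [card.top = 263]
4. card.h = 84  [card.h = 84]

card = (x=66, y=263, w=199, h=84)
violated soft preferences: none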